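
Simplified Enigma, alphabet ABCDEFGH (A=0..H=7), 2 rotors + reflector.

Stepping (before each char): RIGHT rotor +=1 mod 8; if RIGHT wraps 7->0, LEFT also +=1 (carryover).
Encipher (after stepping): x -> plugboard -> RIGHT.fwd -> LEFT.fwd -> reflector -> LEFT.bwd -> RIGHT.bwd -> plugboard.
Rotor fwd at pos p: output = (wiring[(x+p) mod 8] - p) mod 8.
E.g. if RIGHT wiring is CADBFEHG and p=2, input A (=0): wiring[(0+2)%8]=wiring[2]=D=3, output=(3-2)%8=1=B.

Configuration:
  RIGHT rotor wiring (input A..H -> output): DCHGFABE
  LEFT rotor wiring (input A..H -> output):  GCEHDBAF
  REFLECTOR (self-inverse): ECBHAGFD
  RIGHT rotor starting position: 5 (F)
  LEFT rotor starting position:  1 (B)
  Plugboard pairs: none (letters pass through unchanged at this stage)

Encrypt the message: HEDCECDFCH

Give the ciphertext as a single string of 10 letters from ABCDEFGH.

Char 1 ('H'): step: R->6, L=1; H->plug->H->R->C->L->G->refl->F->L'->H->R'->G->plug->G
Char 2 ('E'): step: R->7, L=1; E->plug->E->R->H->L->F->refl->G->L'->C->R'->H->plug->H
Char 3 ('D'): step: R->0, L->2 (L advanced); D->plug->D->R->G->L->E->refl->A->L'->H->R'->C->plug->C
Char 4 ('C'): step: R->1, L=2; C->plug->C->R->F->L->D->refl->H->L'->D->R'->G->plug->G
Char 5 ('E'): step: R->2, L=2; E->plug->E->R->H->L->A->refl->E->L'->G->R'->D->plug->D
Char 6 ('C'): step: R->3, L=2; C->plug->C->R->F->L->D->refl->H->L'->D->R'->A->plug->A
Char 7 ('D'): step: R->4, L=2; D->plug->D->R->A->L->C->refl->B->L'->C->R'->H->plug->H
Char 8 ('F'): step: R->5, L=2; F->plug->F->R->C->L->B->refl->C->L'->A->R'->H->plug->H
Char 9 ('C'): step: R->6, L=2; C->plug->C->R->F->L->D->refl->H->L'->D->R'->A->plug->A
Char 10 ('H'): step: R->7, L=2; H->plug->H->R->C->L->B->refl->C->L'->A->R'->D->plug->D

Answer: GHCGDAHHAD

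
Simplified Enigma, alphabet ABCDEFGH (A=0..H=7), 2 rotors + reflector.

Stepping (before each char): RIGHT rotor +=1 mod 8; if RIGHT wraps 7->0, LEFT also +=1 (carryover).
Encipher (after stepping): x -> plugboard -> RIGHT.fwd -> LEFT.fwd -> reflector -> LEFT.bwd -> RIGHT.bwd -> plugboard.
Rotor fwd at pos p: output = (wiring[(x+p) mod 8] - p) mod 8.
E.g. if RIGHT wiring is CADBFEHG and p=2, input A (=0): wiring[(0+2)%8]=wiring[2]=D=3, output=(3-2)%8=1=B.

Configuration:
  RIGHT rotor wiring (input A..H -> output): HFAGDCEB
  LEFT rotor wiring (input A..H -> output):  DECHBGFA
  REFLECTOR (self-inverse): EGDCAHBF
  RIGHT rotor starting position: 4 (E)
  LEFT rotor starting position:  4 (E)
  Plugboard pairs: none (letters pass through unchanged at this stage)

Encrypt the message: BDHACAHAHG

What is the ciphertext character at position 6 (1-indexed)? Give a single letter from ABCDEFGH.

Char 1 ('B'): step: R->5, L=4; B->plug->B->R->H->L->D->refl->C->L'->B->R'->G->plug->G
Char 2 ('D'): step: R->6, L=4; D->plug->D->R->H->L->D->refl->C->L'->B->R'->C->plug->C
Char 3 ('H'): step: R->7, L=4; H->plug->H->R->F->L->A->refl->E->L'->D->R'->G->plug->G
Char 4 ('A'): step: R->0, L->5 (L advanced); A->plug->A->R->H->L->E->refl->A->L'->B->R'->H->plug->H
Char 5 ('C'): step: R->1, L=5; C->plug->C->R->F->L->F->refl->H->L'->E->R'->A->plug->A
Char 6 ('A'): step: R->2, L=5; A->plug->A->R->G->L->C->refl->D->L'->C->R'->E->plug->E

E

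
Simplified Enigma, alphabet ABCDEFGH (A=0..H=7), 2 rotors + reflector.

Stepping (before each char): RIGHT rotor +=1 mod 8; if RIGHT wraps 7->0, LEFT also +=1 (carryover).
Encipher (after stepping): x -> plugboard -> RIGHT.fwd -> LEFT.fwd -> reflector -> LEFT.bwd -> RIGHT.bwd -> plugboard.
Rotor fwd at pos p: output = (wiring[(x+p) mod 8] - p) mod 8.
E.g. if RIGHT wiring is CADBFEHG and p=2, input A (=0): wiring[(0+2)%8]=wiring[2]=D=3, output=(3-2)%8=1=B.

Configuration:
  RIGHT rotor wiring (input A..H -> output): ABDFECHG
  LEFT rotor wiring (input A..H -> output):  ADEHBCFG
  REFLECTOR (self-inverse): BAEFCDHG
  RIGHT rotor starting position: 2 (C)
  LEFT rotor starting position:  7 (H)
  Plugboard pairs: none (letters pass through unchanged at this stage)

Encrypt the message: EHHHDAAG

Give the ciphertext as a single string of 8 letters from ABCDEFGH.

Answer: GEGABECA

Derivation:
Char 1 ('E'): step: R->3, L=7; E->plug->E->R->D->L->F->refl->D->L'->G->R'->G->plug->G
Char 2 ('H'): step: R->4, L=7; H->plug->H->R->B->L->B->refl->A->L'->E->R'->E->plug->E
Char 3 ('H'): step: R->5, L=7; H->plug->H->R->H->L->G->refl->H->L'->A->R'->G->plug->G
Char 4 ('H'): step: R->6, L=7; H->plug->H->R->E->L->A->refl->B->L'->B->R'->A->plug->A
Char 5 ('D'): step: R->7, L=7; D->plug->D->R->E->L->A->refl->B->L'->B->R'->B->plug->B
Char 6 ('A'): step: R->0, L->0 (L advanced); A->plug->A->R->A->L->A->refl->B->L'->E->R'->E->plug->E
Char 7 ('A'): step: R->1, L=0; A->plug->A->R->A->L->A->refl->B->L'->E->R'->C->plug->C
Char 8 ('G'): step: R->2, L=0; G->plug->G->R->G->L->F->refl->D->L'->B->R'->A->plug->A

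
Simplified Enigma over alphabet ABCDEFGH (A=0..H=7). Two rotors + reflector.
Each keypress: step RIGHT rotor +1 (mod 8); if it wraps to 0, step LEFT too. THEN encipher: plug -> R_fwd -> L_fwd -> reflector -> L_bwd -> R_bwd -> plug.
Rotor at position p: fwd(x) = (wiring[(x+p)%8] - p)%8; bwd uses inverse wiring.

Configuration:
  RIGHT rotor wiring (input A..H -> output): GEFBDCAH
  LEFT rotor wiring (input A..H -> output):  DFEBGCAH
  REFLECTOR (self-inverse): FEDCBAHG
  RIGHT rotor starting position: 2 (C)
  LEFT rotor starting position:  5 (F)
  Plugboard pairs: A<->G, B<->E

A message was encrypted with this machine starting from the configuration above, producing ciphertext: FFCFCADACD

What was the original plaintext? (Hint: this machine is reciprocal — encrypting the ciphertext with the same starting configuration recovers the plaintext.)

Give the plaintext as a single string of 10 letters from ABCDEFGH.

Answer: DCDAACAGAC

Derivation:
Char 1 ('F'): step: R->3, L=5; F->plug->F->R->D->L->G->refl->H->L'->F->R'->D->plug->D
Char 2 ('F'): step: R->4, L=5; F->plug->F->R->A->L->F->refl->A->L'->E->R'->C->plug->C
Char 3 ('C'): step: R->5, L=5; C->plug->C->R->C->L->C->refl->D->L'->B->R'->D->plug->D
Char 4 ('F'): step: R->6, L=5; F->plug->F->R->D->L->G->refl->H->L'->F->R'->G->plug->A
Char 5 ('C'): step: R->7, L=5; C->plug->C->R->F->L->H->refl->G->L'->D->R'->G->plug->A
Char 6 ('A'): step: R->0, L->6 (L advanced); A->plug->G->R->A->L->C->refl->D->L'->F->R'->C->plug->C
Char 7 ('D'): step: R->1, L=6; D->plug->D->R->C->L->F->refl->A->L'->G->R'->G->plug->A
Char 8 ('A'): step: R->2, L=6; A->plug->G->R->E->L->G->refl->H->L'->D->R'->A->plug->G
Char 9 ('C'): step: R->3, L=6; C->plug->C->R->H->L->E->refl->B->L'->B->R'->G->plug->A
Char 10 ('D'): step: R->4, L=6; D->plug->D->R->D->L->H->refl->G->L'->E->R'->C->plug->C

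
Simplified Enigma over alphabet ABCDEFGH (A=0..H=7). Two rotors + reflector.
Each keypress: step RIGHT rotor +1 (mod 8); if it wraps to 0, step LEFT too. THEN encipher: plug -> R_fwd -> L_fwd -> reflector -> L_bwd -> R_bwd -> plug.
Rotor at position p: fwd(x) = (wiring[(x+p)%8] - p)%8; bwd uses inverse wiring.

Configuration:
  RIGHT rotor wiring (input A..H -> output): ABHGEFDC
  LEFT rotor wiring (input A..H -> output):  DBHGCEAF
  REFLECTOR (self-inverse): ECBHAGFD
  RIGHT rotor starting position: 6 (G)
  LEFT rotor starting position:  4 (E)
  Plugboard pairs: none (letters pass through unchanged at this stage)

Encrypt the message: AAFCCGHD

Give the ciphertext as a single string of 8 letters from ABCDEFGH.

Char 1 ('A'): step: R->7, L=4; A->plug->A->R->D->L->B->refl->C->L'->H->R'->E->plug->E
Char 2 ('A'): step: R->0, L->5 (L advanced); A->plug->A->R->A->L->H->refl->D->L'->B->R'->B->plug->B
Char 3 ('F'): step: R->1, L=5; F->plug->F->R->C->L->A->refl->E->L'->E->R'->E->plug->E
Char 4 ('C'): step: R->2, L=5; C->plug->C->R->C->L->A->refl->E->L'->E->R'->B->plug->B
Char 5 ('C'): step: R->3, L=5; C->plug->C->R->C->L->A->refl->E->L'->E->R'->H->plug->H
Char 6 ('G'): step: R->4, L=5; G->plug->G->R->D->L->G->refl->F->L'->H->R'->C->plug->C
Char 7 ('H'): step: R->5, L=5; H->plug->H->R->H->L->F->refl->G->L'->D->R'->D->plug->D
Char 8 ('D'): step: R->6, L=5; D->plug->D->R->D->L->G->refl->F->L'->H->R'->H->plug->H

Answer: EBEBHCDH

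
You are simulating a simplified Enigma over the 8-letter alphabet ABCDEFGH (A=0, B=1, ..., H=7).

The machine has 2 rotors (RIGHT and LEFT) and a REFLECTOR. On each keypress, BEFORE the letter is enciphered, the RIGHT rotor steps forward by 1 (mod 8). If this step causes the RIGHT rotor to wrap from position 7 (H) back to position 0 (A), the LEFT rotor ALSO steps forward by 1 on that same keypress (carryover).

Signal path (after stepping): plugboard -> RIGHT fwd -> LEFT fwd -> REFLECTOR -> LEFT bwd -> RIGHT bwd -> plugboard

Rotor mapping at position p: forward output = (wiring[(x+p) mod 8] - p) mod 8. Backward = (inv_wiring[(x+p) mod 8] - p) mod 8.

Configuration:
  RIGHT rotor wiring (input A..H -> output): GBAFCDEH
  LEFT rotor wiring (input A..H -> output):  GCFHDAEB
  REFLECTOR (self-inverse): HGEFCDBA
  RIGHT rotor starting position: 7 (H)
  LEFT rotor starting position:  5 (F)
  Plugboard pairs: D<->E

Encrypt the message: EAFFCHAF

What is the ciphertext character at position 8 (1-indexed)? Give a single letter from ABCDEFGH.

Char 1 ('E'): step: R->0, L->6 (L advanced); E->plug->D->R->F->L->B->refl->G->L'->A->R'->C->plug->C
Char 2 ('A'): step: R->1, L=6; A->plug->A->R->A->L->G->refl->B->L'->F->R'->H->plug->H
Char 3 ('F'): step: R->2, L=6; F->plug->F->R->F->L->B->refl->G->L'->A->R'->C->plug->C
Char 4 ('F'): step: R->3, L=6; F->plug->F->R->D->L->E->refl->C->L'->H->R'->B->plug->B
Char 5 ('C'): step: R->4, L=6; C->plug->C->R->A->L->G->refl->B->L'->F->R'->F->plug->F
Char 6 ('H'): step: R->5, L=6; H->plug->H->R->F->L->B->refl->G->L'->A->R'->G->plug->G
Char 7 ('A'): step: R->6, L=6; A->plug->A->R->G->L->F->refl->D->L'->B->R'->B->plug->B
Char 8 ('F'): step: R->7, L=6; F->plug->F->R->D->L->E->refl->C->L'->H->R'->B->plug->B

B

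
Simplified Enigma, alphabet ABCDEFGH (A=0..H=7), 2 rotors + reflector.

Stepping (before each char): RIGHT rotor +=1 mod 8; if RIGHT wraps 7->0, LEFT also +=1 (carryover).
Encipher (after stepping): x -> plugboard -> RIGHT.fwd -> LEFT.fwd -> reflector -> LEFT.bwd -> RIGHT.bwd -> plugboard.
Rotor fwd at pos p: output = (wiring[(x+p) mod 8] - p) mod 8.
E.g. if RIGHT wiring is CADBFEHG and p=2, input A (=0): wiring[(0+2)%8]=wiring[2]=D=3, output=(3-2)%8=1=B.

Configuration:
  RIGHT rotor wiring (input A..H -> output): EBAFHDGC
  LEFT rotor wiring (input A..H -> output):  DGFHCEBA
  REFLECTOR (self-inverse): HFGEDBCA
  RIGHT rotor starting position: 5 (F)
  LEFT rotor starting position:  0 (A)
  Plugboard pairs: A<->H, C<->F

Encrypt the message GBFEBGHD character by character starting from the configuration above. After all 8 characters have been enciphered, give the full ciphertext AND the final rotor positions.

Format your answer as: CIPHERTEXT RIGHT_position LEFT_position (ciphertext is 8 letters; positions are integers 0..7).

Answer: BCCBCAEA 5 1

Derivation:
Char 1 ('G'): step: R->6, L=0; G->plug->G->R->B->L->G->refl->C->L'->E->R'->B->plug->B
Char 2 ('B'): step: R->7, L=0; B->plug->B->R->F->L->E->refl->D->L'->A->R'->F->plug->C
Char 3 ('F'): step: R->0, L->1 (L advanced); F->plug->C->R->A->L->F->refl->B->L'->D->R'->F->plug->C
Char 4 ('E'): step: R->1, L=1; E->plug->E->R->C->L->G->refl->C->L'->H->R'->B->plug->B
Char 5 ('B'): step: R->2, L=1; B->plug->B->R->D->L->B->refl->F->L'->A->R'->F->plug->C
Char 6 ('G'): step: R->3, L=1; G->plug->G->R->G->L->H->refl->A->L'->F->R'->H->plug->A
Char 7 ('H'): step: R->4, L=1; H->plug->A->R->D->L->B->refl->F->L'->A->R'->E->plug->E
Char 8 ('D'): step: R->5, L=1; D->plug->D->R->H->L->C->refl->G->L'->C->R'->H->plug->A
Final: ciphertext=BCCBCAEA, RIGHT=5, LEFT=1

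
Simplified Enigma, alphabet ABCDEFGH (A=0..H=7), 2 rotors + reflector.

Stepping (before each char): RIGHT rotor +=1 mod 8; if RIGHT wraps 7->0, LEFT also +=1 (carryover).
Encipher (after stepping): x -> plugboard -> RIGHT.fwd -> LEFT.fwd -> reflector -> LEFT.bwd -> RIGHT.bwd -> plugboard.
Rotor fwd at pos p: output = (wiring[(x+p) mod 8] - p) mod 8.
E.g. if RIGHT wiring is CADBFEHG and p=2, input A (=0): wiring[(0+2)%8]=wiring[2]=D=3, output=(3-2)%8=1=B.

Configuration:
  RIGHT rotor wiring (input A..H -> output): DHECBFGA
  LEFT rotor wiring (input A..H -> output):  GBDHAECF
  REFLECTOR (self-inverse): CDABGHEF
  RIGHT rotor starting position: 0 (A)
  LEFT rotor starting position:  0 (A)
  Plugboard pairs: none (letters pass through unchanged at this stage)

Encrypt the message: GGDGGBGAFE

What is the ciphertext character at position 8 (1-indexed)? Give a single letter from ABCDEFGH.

Char 1 ('G'): step: R->1, L=0; G->plug->G->R->H->L->F->refl->H->L'->D->R'->B->plug->B
Char 2 ('G'): step: R->2, L=0; G->plug->G->R->B->L->B->refl->D->L'->C->R'->A->plug->A
Char 3 ('D'): step: R->3, L=0; D->plug->D->R->D->L->H->refl->F->L'->H->R'->A->plug->A
Char 4 ('G'): step: R->4, L=0; G->plug->G->R->A->L->G->refl->E->L'->F->R'->A->plug->A
Char 5 ('G'): step: R->5, L=0; G->plug->G->R->F->L->E->refl->G->L'->A->R'->A->plug->A
Char 6 ('B'): step: R->6, L=0; B->plug->B->R->C->L->D->refl->B->L'->B->R'->D->plug->D
Char 7 ('G'): step: R->7, L=0; G->plug->G->R->G->L->C->refl->A->L'->E->R'->B->plug->B
Char 8 ('A'): step: R->0, L->1 (L advanced); A->plug->A->R->D->L->H->refl->F->L'->H->R'->B->plug->B

B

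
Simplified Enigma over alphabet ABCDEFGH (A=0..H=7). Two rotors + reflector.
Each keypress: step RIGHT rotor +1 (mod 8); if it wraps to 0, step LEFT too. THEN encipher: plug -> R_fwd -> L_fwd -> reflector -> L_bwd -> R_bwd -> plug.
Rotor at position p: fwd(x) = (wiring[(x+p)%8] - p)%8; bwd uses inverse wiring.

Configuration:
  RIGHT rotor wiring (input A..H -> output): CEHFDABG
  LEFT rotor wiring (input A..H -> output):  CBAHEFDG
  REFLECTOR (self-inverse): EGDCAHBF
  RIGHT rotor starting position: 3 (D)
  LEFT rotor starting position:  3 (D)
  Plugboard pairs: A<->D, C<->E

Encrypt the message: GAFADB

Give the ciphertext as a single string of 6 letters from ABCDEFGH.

Char 1 ('G'): step: R->4, L=3; G->plug->G->R->D->L->A->refl->E->L'->A->R'->F->plug->F
Char 2 ('A'): step: R->5, L=3; A->plug->D->R->F->L->H->refl->F->L'->H->R'->E->plug->C
Char 3 ('F'): step: R->6, L=3; F->plug->F->R->H->L->F->refl->H->L'->F->R'->G->plug->G
Char 4 ('A'): step: R->7, L=3; A->plug->D->R->A->L->E->refl->A->L'->D->R'->B->plug->B
Char 5 ('D'): step: R->0, L->4 (L advanced); D->plug->A->R->C->L->H->refl->F->L'->F->R'->D->plug->A
Char 6 ('B'): step: R->1, L=4; B->plug->B->R->G->L->E->refl->A->L'->A->R'->F->plug->F

Answer: FCGBAF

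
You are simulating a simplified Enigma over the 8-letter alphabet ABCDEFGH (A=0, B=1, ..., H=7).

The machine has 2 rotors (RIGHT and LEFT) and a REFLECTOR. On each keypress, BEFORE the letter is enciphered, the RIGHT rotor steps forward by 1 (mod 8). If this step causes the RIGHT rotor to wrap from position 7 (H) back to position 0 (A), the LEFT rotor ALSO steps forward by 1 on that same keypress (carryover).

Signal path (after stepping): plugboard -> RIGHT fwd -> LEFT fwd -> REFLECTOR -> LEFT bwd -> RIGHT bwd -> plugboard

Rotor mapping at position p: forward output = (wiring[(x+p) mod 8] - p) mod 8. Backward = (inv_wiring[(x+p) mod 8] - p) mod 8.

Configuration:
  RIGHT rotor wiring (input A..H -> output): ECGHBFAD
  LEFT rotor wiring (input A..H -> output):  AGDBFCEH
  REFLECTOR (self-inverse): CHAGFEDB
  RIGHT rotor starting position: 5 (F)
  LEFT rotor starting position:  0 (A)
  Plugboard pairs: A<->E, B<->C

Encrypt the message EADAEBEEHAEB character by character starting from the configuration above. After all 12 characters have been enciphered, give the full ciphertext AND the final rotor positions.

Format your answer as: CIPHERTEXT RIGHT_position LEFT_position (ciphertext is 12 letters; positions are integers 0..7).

Answer: FCEFBFFCDBHG 1 2

Derivation:
Char 1 ('E'): step: R->6, L=0; E->plug->A->R->C->L->D->refl->G->L'->B->R'->F->plug->F
Char 2 ('A'): step: R->7, L=0; A->plug->E->R->A->L->A->refl->C->L'->F->R'->B->plug->C
Char 3 ('D'): step: R->0, L->1 (L advanced); D->plug->D->R->H->L->H->refl->B->L'->E->R'->A->plug->E
Char 4 ('A'): step: R->1, L=1; A->plug->E->R->E->L->B->refl->H->L'->H->R'->F->plug->F
Char 5 ('E'): step: R->2, L=1; E->plug->A->R->E->L->B->refl->H->L'->H->R'->C->plug->B
Char 6 ('B'): step: R->3, L=1; B->plug->C->R->C->L->A->refl->C->L'->B->R'->F->plug->F
Char 7 ('E'): step: R->4, L=1; E->plug->A->R->F->L->D->refl->G->L'->G->R'->F->plug->F
Char 8 ('E'): step: R->5, L=1; E->plug->A->R->A->L->F->refl->E->L'->D->R'->B->plug->C
Char 9 ('H'): step: R->6, L=1; H->plug->H->R->H->L->H->refl->B->L'->E->R'->D->plug->D
Char 10 ('A'): step: R->7, L=1; A->plug->E->R->A->L->F->refl->E->L'->D->R'->C->plug->B
Char 11 ('E'): step: R->0, L->2 (L advanced); E->plug->A->R->E->L->C->refl->A->L'->D->R'->H->plug->H
Char 12 ('B'): step: R->1, L=2; B->plug->C->R->G->L->G->refl->D->L'->C->R'->G->plug->G
Final: ciphertext=FCEFBFFCDBHG, RIGHT=1, LEFT=2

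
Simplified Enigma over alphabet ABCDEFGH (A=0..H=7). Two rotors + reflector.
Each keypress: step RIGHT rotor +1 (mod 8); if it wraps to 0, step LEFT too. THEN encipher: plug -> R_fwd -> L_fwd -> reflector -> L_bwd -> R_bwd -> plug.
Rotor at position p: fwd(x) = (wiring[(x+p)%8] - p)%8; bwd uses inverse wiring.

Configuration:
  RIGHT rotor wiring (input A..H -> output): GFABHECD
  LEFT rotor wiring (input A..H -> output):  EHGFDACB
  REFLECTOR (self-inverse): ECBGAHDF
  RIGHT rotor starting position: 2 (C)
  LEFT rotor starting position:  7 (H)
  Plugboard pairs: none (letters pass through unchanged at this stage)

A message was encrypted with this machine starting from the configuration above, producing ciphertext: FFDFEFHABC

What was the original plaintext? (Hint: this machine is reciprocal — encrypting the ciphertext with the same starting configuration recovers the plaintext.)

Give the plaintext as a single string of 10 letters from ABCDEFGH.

Answer: CAFGGGCBGD

Derivation:
Char 1 ('F'): step: R->3, L=7; F->plug->F->R->D->L->H->refl->F->L'->B->R'->C->plug->C
Char 2 ('F'): step: R->4, L=7; F->plug->F->R->B->L->F->refl->H->L'->D->R'->A->plug->A
Char 3 ('D'): step: R->5, L=7; D->plug->D->R->B->L->F->refl->H->L'->D->R'->F->plug->F
Char 4 ('F'): step: R->6, L=7; F->plug->F->R->D->L->H->refl->F->L'->B->R'->G->plug->G
Char 5 ('E'): step: R->7, L=7; E->plug->E->R->C->L->A->refl->E->L'->F->R'->G->plug->G
Char 6 ('F'): step: R->0, L->0 (L advanced); F->plug->F->R->E->L->D->refl->G->L'->C->R'->G->plug->G
Char 7 ('H'): step: R->1, L=0; H->plug->H->R->F->L->A->refl->E->L'->A->R'->C->plug->C
Char 8 ('A'): step: R->2, L=0; A->plug->A->R->G->L->C->refl->B->L'->H->R'->B->plug->B
Char 9 ('B'): step: R->3, L=0; B->plug->B->R->E->L->D->refl->G->L'->C->R'->G->plug->G
Char 10 ('C'): step: R->4, L=0; C->plug->C->R->G->L->C->refl->B->L'->H->R'->D->plug->D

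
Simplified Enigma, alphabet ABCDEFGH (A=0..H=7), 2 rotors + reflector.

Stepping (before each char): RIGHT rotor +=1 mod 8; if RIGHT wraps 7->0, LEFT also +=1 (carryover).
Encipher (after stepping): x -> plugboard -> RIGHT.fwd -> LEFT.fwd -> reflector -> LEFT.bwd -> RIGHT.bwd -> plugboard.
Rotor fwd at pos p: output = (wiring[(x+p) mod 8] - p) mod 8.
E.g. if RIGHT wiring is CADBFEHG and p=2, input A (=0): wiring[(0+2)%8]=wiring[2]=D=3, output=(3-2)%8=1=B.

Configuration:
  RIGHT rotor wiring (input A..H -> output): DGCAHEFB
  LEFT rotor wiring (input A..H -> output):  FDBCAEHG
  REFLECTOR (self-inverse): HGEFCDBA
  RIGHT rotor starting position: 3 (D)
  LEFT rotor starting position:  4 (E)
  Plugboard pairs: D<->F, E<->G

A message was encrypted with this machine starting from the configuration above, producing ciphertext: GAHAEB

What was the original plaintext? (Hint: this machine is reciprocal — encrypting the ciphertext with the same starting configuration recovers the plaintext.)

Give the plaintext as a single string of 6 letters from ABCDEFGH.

Char 1 ('G'): step: R->4, L=4; G->plug->E->R->H->L->G->refl->B->L'->E->R'->H->plug->H
Char 2 ('A'): step: R->5, L=4; A->plug->A->R->H->L->G->refl->B->L'->E->R'->C->plug->C
Char 3 ('H'): step: R->6, L=4; H->plug->H->R->G->L->F->refl->D->L'->C->R'->F->plug->D
Char 4 ('A'): step: R->7, L=4; A->plug->A->R->C->L->D->refl->F->L'->G->R'->H->plug->H
Char 5 ('E'): step: R->0, L->5 (L advanced); E->plug->G->R->F->L->E->refl->C->L'->B->R'->H->plug->H
Char 6 ('B'): step: R->1, L=5; B->plug->B->R->B->L->C->refl->E->L'->F->R'->A->plug->A

Answer: HCDHHA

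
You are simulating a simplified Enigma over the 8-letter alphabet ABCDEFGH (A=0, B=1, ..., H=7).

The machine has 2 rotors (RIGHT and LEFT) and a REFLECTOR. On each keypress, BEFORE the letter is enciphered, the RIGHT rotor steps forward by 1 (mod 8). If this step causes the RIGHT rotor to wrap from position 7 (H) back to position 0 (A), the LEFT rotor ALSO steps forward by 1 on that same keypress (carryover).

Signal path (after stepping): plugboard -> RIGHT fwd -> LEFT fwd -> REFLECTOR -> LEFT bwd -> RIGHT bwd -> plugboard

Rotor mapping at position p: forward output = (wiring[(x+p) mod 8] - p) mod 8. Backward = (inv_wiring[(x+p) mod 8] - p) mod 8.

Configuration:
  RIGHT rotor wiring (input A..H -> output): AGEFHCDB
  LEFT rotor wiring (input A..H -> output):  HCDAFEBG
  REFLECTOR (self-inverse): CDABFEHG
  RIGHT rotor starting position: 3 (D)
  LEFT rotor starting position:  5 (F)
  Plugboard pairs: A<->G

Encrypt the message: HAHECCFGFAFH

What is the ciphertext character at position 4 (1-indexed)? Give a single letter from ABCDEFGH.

Char 1 ('H'): step: R->4, L=5; H->plug->H->R->B->L->E->refl->F->L'->E->R'->E->plug->E
Char 2 ('A'): step: R->5, L=5; A->plug->G->R->A->L->H->refl->G->L'->F->R'->A->plug->G
Char 3 ('H'): step: R->6, L=5; H->plug->H->R->E->L->F->refl->E->L'->B->R'->G->plug->A
Char 4 ('E'): step: R->7, L=5; E->plug->E->R->G->L->D->refl->B->L'->C->R'->A->plug->G

G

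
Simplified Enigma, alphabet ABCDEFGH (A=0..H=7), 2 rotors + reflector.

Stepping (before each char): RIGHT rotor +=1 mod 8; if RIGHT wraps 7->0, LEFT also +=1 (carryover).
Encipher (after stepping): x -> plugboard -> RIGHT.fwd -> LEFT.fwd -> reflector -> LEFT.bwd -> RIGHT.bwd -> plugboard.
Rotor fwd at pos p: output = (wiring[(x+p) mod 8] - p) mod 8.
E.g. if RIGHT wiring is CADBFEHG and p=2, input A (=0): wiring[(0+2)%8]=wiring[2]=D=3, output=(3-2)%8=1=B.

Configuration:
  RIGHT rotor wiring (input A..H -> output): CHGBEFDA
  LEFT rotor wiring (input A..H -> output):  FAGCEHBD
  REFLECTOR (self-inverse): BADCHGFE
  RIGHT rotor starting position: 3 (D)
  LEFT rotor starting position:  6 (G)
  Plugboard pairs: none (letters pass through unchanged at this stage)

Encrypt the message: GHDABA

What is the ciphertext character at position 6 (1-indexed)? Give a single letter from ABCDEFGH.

Char 1 ('G'): step: R->4, L=6; G->plug->G->R->C->L->H->refl->E->L'->F->R'->H->plug->H
Char 2 ('H'): step: R->5, L=6; H->plug->H->R->H->L->B->refl->A->L'->E->R'->G->plug->G
Char 3 ('D'): step: R->6, L=6; D->plug->D->R->B->L->F->refl->G->L'->G->R'->G->plug->G
Char 4 ('A'): step: R->7, L=6; A->plug->A->R->B->L->F->refl->G->L'->G->R'->G->plug->G
Char 5 ('B'): step: R->0, L->7 (L advanced); B->plug->B->R->H->L->C->refl->D->L'->E->R'->E->plug->E
Char 6 ('A'): step: R->1, L=7; A->plug->A->R->G->L->A->refl->B->L'->C->R'->F->plug->F

F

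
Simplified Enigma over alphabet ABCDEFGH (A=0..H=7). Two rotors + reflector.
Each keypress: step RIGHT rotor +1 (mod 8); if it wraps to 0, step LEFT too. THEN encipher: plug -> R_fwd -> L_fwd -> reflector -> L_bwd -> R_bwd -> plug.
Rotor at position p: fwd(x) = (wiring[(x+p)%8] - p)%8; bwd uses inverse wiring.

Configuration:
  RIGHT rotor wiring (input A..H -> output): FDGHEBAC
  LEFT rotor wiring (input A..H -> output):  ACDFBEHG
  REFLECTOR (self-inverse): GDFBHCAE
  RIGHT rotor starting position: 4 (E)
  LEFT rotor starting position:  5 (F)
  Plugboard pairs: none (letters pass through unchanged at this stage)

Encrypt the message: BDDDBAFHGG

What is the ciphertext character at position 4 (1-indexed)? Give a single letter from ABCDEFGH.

Char 1 ('B'): step: R->5, L=5; B->plug->B->R->D->L->D->refl->B->L'->C->R'->G->plug->G
Char 2 ('D'): step: R->6, L=5; D->plug->D->R->F->L->G->refl->A->L'->G->R'->G->plug->G
Char 3 ('D'): step: R->7, L=5; D->plug->D->R->H->L->E->refl->H->L'->A->R'->E->plug->E
Char 4 ('D'): step: R->0, L->6 (L advanced); D->plug->D->R->H->L->G->refl->A->L'->B->R'->F->plug->F

F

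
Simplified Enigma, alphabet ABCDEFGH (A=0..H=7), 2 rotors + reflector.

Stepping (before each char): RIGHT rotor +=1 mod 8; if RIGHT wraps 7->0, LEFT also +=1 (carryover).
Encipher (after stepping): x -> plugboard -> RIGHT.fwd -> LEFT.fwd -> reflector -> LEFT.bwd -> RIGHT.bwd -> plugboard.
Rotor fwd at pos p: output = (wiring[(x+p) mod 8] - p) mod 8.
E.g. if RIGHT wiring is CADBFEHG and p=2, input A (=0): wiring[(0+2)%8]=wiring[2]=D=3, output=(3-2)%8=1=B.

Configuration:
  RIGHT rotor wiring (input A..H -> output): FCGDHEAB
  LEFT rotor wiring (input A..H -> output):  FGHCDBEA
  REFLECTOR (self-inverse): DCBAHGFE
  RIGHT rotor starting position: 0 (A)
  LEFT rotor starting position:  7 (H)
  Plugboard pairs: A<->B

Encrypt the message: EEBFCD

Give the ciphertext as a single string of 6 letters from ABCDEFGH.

Answer: HHEAAA

Derivation:
Char 1 ('E'): step: R->1, L=7; E->plug->E->R->D->L->A->refl->D->L'->E->R'->H->plug->H
Char 2 ('E'): step: R->2, L=7; E->plug->E->R->G->L->C->refl->B->L'->A->R'->H->plug->H
Char 3 ('B'): step: R->3, L=7; B->plug->A->R->A->L->B->refl->C->L'->G->R'->E->plug->E
Char 4 ('F'): step: R->4, L=7; F->plug->F->R->G->L->C->refl->B->L'->A->R'->B->plug->A
Char 5 ('C'): step: R->5, L=7; C->plug->C->R->E->L->D->refl->A->L'->D->R'->B->plug->A
Char 6 ('D'): step: R->6, L=7; D->plug->D->R->E->L->D->refl->A->L'->D->R'->B->plug->A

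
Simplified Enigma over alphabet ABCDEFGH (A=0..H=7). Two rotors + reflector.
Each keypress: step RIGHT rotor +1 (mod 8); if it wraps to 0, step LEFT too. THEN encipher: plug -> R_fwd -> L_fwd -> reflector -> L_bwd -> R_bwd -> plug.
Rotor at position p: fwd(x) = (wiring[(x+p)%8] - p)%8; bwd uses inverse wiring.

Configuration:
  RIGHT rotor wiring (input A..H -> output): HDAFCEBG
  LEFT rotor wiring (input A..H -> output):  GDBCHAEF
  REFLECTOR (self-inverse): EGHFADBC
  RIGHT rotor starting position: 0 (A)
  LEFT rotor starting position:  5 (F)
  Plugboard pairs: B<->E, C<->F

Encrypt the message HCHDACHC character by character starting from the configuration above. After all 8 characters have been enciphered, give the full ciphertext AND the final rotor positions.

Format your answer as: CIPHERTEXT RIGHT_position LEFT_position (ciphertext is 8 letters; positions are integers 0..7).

Char 1 ('H'): step: R->1, L=5; H->plug->H->R->G->L->F->refl->D->L'->A->R'->F->plug->C
Char 2 ('C'): step: R->2, L=5; C->plug->F->R->E->L->G->refl->B->L'->D->R'->B->plug->E
Char 3 ('H'): step: R->3, L=5; H->plug->H->R->F->L->E->refl->A->L'->C->R'->A->plug->A
Char 4 ('D'): step: R->4, L=5; D->plug->D->R->C->L->A->refl->E->L'->F->R'->C->plug->F
Char 5 ('A'): step: R->5, L=5; A->plug->A->R->H->L->C->refl->H->L'->B->R'->C->plug->F
Char 6 ('C'): step: R->6, L=5; C->plug->F->R->H->L->C->refl->H->L'->B->R'->C->plug->F
Char 7 ('H'): step: R->7, L=5; H->plug->H->R->C->L->A->refl->E->L'->F->R'->G->plug->G
Char 8 ('C'): step: R->0, L->6 (L advanced); C->plug->F->R->E->L->D->refl->F->L'->D->R'->B->plug->E
Final: ciphertext=CEAFFFGE, RIGHT=0, LEFT=6

Answer: CEAFFFGE 0 6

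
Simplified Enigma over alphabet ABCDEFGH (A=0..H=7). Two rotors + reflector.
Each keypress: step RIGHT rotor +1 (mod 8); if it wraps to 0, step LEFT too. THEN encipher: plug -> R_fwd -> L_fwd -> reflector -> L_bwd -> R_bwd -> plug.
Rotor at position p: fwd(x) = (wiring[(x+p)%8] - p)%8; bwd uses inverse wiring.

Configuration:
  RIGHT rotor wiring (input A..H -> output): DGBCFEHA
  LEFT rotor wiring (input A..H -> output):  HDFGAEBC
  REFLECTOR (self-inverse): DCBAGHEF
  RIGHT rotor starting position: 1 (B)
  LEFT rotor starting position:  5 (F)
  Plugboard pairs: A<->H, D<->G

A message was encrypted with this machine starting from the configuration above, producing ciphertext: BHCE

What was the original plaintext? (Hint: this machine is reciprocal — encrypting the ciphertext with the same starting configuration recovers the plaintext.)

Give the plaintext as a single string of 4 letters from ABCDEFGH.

Char 1 ('B'): step: R->2, L=5; B->plug->B->R->A->L->H->refl->F->L'->C->R'->D->plug->G
Char 2 ('H'): step: R->3, L=5; H->plug->A->R->H->L->D->refl->A->L'->F->R'->E->plug->E
Char 3 ('C'): step: R->4, L=5; C->plug->C->R->D->L->C->refl->B->L'->G->R'->H->plug->A
Char 4 ('E'): step: R->5, L=5; E->plug->E->R->B->L->E->refl->G->L'->E->R'->F->plug->F

Answer: GEAF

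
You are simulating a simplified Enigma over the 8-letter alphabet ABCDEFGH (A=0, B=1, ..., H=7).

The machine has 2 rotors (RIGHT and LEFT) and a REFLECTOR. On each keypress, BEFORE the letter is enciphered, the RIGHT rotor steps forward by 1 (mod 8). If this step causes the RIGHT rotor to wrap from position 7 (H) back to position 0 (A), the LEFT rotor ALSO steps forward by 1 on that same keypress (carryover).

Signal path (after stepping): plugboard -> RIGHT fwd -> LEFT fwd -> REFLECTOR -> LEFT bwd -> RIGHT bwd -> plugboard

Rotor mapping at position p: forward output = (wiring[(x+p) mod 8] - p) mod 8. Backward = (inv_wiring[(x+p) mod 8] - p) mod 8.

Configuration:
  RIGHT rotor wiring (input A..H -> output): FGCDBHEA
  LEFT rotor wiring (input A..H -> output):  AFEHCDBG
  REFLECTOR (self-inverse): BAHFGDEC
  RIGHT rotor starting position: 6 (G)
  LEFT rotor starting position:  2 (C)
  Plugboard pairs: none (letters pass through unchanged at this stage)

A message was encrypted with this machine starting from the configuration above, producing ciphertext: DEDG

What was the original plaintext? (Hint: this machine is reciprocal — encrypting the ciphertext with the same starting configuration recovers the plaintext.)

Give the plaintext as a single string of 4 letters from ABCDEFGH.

Answer: FBFA

Derivation:
Char 1 ('D'): step: R->7, L=2; D->plug->D->R->D->L->B->refl->A->L'->C->R'->F->plug->F
Char 2 ('E'): step: R->0, L->3 (L advanced); E->plug->E->R->B->L->H->refl->C->L'->G->R'->B->plug->B
Char 3 ('D'): step: R->1, L=3; D->plug->D->R->A->L->E->refl->G->L'->D->R'->F->plug->F
Char 4 ('G'): step: R->2, L=3; G->plug->G->R->D->L->G->refl->E->L'->A->R'->A->plug->A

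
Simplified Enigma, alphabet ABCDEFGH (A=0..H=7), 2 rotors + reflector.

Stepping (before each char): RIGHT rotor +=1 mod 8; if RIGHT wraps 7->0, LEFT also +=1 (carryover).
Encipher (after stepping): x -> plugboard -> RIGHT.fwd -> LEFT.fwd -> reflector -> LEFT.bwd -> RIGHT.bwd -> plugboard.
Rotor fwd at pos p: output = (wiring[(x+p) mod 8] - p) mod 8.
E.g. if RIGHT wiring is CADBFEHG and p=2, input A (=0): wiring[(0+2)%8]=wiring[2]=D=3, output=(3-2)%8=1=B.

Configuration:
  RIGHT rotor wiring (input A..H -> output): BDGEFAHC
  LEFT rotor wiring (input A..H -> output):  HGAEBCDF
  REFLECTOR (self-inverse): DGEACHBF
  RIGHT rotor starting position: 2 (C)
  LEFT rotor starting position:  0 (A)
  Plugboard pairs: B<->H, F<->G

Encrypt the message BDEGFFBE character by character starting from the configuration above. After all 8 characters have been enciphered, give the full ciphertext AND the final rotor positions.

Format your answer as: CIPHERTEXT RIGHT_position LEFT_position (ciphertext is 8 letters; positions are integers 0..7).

Answer: CFHBCDFD 2 1

Derivation:
Char 1 ('B'): step: R->3, L=0; B->plug->H->R->D->L->E->refl->C->L'->F->R'->C->plug->C
Char 2 ('D'): step: R->4, L=0; D->plug->D->R->G->L->D->refl->A->L'->C->R'->G->plug->F
Char 3 ('E'): step: R->5, L=0; E->plug->E->R->G->L->D->refl->A->L'->C->R'->B->plug->H
Char 4 ('G'): step: R->6, L=0; G->plug->F->R->G->L->D->refl->A->L'->C->R'->H->plug->B
Char 5 ('F'): step: R->7, L=0; F->plug->G->R->B->L->G->refl->B->L'->E->R'->C->plug->C
Char 6 ('F'): step: R->0, L->1 (L advanced); F->plug->G->R->H->L->G->refl->B->L'->E->R'->D->plug->D
Char 7 ('B'): step: R->1, L=1; B->plug->H->R->A->L->F->refl->H->L'->B->R'->G->plug->F
Char 8 ('E'): step: R->2, L=1; E->plug->E->R->F->L->C->refl->E->L'->G->R'->D->plug->D
Final: ciphertext=CFHBCDFD, RIGHT=2, LEFT=1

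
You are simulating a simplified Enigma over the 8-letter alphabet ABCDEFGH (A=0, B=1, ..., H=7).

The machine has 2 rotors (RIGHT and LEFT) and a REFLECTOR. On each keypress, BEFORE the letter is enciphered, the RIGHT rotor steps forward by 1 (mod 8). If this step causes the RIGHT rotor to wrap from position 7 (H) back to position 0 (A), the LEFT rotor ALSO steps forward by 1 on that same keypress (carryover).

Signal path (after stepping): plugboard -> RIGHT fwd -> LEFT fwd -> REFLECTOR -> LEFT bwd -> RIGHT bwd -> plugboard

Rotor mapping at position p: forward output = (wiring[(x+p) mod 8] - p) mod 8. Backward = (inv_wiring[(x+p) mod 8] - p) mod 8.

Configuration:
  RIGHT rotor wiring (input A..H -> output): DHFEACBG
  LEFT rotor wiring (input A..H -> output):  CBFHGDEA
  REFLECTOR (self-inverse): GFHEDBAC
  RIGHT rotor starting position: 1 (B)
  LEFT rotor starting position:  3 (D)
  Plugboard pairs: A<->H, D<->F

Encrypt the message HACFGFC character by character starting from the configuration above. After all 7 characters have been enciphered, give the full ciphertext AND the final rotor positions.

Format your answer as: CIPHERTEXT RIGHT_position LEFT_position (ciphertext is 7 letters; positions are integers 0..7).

Answer: DFEEDAA 0 4

Derivation:
Char 1 ('H'): step: R->2, L=3; H->plug->A->R->D->L->B->refl->F->L'->E->R'->F->plug->D
Char 2 ('A'): step: R->3, L=3; A->plug->H->R->C->L->A->refl->G->L'->G->R'->D->plug->F
Char 3 ('C'): step: R->4, L=3; C->plug->C->R->F->L->H->refl->C->L'->H->R'->E->plug->E
Char 4 ('F'): step: R->5, L=3; F->plug->D->R->G->L->G->refl->A->L'->C->R'->E->plug->E
Char 5 ('G'): step: R->6, L=3; G->plug->G->R->C->L->A->refl->G->L'->G->R'->F->plug->D
Char 6 ('F'): step: R->7, L=3; F->plug->D->R->G->L->G->refl->A->L'->C->R'->H->plug->A
Char 7 ('C'): step: R->0, L->4 (L advanced); C->plug->C->R->F->L->F->refl->B->L'->G->R'->H->plug->A
Final: ciphertext=DFEEDAA, RIGHT=0, LEFT=4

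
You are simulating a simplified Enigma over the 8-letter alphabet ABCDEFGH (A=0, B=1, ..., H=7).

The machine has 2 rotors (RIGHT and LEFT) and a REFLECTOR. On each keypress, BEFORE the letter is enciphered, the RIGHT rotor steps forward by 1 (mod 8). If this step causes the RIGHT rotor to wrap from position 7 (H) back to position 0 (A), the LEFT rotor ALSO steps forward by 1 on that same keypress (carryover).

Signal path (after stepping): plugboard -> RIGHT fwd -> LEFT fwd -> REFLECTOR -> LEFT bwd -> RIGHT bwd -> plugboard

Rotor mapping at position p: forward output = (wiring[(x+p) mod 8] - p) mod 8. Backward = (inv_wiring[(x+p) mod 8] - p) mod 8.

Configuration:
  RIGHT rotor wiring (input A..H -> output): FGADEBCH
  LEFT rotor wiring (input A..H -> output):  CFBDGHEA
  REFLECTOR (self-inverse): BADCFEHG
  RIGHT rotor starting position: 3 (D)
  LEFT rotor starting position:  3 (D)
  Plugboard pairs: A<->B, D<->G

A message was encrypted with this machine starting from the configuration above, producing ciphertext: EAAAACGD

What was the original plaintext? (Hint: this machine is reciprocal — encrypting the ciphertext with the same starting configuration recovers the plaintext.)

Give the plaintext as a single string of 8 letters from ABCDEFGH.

Answer: CHDGGBHC

Derivation:
Char 1 ('E'): step: R->4, L=3; E->plug->E->R->B->L->D->refl->C->L'->G->R'->C->plug->C
Char 2 ('A'): step: R->5, L=3; A->plug->B->R->F->L->H->refl->G->L'->H->R'->H->plug->H
Char 3 ('A'): step: R->6, L=3; A->plug->B->R->B->L->D->refl->C->L'->G->R'->G->plug->D
Char 4 ('A'): step: R->7, L=3; A->plug->B->R->G->L->C->refl->D->L'->B->R'->D->plug->G
Char 5 ('A'): step: R->0, L->4 (L advanced); A->plug->B->R->G->L->F->refl->E->L'->D->R'->D->plug->G
Char 6 ('C'): step: R->1, L=4; C->plug->C->R->C->L->A->refl->B->L'->F->R'->A->plug->B
Char 7 ('G'): step: R->2, L=4; G->plug->D->R->H->L->H->refl->G->L'->E->R'->H->plug->H
Char 8 ('D'): step: R->3, L=4; D->plug->G->R->D->L->E->refl->F->L'->G->R'->C->plug->C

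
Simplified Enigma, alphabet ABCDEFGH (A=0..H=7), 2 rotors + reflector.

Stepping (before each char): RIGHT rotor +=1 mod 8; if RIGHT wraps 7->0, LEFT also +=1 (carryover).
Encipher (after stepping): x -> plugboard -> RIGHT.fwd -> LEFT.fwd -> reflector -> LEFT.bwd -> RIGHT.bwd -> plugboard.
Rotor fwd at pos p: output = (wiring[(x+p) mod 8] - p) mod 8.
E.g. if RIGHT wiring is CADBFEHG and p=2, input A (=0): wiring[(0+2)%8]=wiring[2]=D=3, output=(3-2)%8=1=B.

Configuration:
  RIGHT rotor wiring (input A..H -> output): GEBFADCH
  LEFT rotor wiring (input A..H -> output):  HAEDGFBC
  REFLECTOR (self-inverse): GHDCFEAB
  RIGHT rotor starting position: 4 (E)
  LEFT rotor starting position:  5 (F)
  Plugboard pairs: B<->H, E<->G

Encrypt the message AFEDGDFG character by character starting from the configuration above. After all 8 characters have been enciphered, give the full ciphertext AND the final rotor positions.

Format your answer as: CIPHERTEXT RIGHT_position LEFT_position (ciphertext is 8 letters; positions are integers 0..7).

Char 1 ('A'): step: R->5, L=5; A->plug->A->R->G->L->G->refl->A->L'->A->R'->G->plug->E
Char 2 ('F'): step: R->6, L=5; F->plug->F->R->H->L->B->refl->H->L'->F->R'->H->plug->B
Char 3 ('E'): step: R->7, L=5; E->plug->G->R->E->L->D->refl->C->L'->D->R'->H->plug->B
Char 4 ('D'): step: R->0, L->6 (L advanced); D->plug->D->R->F->L->F->refl->E->L'->B->R'->C->plug->C
Char 5 ('G'): step: R->1, L=6; G->plug->E->R->C->L->B->refl->H->L'->H->R'->D->plug->D
Char 6 ('D'): step: R->2, L=6; D->plug->D->R->B->L->E->refl->F->L'->F->R'->F->plug->F
Char 7 ('F'): step: R->3, L=6; F->plug->F->R->D->L->C->refl->D->L'->A->R'->C->plug->C
Char 8 ('G'): step: R->4, L=6; G->plug->E->R->C->L->B->refl->H->L'->H->R'->B->plug->H
Final: ciphertext=EBBCDFCH, RIGHT=4, LEFT=6

Answer: EBBCDFCH 4 6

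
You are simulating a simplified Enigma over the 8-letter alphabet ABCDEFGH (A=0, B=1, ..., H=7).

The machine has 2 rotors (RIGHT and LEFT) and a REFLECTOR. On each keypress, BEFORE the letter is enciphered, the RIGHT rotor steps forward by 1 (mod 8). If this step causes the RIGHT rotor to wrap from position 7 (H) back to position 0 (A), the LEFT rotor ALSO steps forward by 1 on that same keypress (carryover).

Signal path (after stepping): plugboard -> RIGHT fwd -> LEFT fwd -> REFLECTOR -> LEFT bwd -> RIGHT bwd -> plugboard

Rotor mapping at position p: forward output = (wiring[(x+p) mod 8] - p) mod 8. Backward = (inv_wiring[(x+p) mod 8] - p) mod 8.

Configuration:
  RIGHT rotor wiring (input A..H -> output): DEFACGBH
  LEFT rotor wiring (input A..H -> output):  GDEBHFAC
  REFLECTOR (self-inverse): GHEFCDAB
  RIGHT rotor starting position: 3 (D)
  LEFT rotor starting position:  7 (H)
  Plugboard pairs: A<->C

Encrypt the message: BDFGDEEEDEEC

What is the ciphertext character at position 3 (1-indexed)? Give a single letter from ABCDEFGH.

Char 1 ('B'): step: R->4, L=7; B->plug->B->R->C->L->E->refl->C->L'->E->R'->H->plug->H
Char 2 ('D'): step: R->5, L=7; D->plug->D->R->G->L->G->refl->A->L'->F->R'->H->plug->H
Char 3 ('F'): step: R->6, L=7; F->plug->F->R->C->L->E->refl->C->L'->E->R'->G->plug->G

G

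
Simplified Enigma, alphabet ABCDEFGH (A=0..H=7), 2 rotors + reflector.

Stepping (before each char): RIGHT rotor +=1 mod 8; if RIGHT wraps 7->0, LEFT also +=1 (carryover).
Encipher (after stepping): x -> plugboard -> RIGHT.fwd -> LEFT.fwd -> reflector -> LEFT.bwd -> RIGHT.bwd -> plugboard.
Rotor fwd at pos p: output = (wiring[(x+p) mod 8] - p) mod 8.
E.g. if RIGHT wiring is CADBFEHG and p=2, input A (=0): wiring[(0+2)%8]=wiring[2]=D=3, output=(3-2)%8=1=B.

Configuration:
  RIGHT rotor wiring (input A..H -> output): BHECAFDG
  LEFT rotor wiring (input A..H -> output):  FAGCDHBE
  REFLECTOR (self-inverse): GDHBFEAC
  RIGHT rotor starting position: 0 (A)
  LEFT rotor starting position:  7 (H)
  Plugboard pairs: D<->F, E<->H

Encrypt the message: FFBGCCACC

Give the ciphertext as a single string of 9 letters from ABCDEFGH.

Char 1 ('F'): step: R->1, L=7; F->plug->D->R->H->L->C->refl->H->L'->D->R'->B->plug->B
Char 2 ('F'): step: R->2, L=7; F->plug->D->R->D->L->H->refl->C->L'->H->R'->G->plug->G
Char 3 ('B'): step: R->3, L=7; B->plug->B->R->F->L->E->refl->F->L'->A->R'->D->plug->F
Char 4 ('G'): step: R->4, L=7; G->plug->G->R->A->L->F->refl->E->L'->F->R'->E->plug->H
Char 5 ('C'): step: R->5, L=7; C->plug->C->R->B->L->G->refl->A->L'->G->R'->B->plug->B
Char 6 ('C'): step: R->6, L=7; C->plug->C->R->D->L->H->refl->C->L'->H->R'->H->plug->E
Char 7 ('A'): step: R->7, L=7; A->plug->A->R->H->L->C->refl->H->L'->D->R'->E->plug->H
Char 8 ('C'): step: R->0, L->0 (L advanced); C->plug->C->R->E->L->D->refl->B->L'->G->R'->H->plug->E
Char 9 ('C'): step: R->1, L=0; C->plug->C->R->B->L->A->refl->G->L'->C->R'->F->plug->D

Answer: BGFHBEHED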